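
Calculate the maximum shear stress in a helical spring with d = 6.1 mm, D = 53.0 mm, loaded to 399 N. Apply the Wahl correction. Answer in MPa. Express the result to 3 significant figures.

277 MPa

Spring index C = D/d = 53.0/6.1 = 8.6885
K_W = (4C−1)/(4C−4) + 0.615/C = 33.754/30.754 + 0.0708 = 1.1683
τ₀ = 8FD/(πd³) = 8·399·53.0/(π·6.1³) = 169176/713.08 = 237.25 MPa
τ_max = K·τ₀ = 1.1683 × 237.25 = 277.18 MPa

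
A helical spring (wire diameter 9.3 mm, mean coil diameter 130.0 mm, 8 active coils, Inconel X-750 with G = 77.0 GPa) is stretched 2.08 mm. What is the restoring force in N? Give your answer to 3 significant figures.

k = Gd⁴/(8D³N_a) = (77.0×10³)(9.3⁴)/(8·130.0³·8) = 4.0965 N/mm
F = k·δ = 4.0965 × 2.08 = 8.5207 N

8.52 N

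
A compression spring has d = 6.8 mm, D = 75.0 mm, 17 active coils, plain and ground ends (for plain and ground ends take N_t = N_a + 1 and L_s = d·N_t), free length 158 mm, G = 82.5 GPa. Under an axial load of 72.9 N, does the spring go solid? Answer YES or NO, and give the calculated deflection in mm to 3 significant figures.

k = Gd⁴/(8D³N_a) = (82.5×10³)(6.8⁴)/(8·75.0³·17) = 3.0744 N/mm
N_t = 18; L_s = 6.8·18 = 122.4 mm; δ_solid = L₀ − L_s = 158 − 122.4 = 35.6 mm
δ = F/k = 72.9/3.0744 = 23.712 mm
δ < δ_solid → spring does not go solid

NO, δ = 23.7 mm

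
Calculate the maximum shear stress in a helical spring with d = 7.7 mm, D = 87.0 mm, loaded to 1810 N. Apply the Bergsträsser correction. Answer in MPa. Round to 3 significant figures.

Spring index C = D/d = 87.0/7.7 = 11.2987
K_B = (4C+2)/(4C−3) = 47.195/42.195 = 1.1185
τ₀ = 8FD/(πd³) = 8·1810·87.0/(π·7.7³) = 1.25976e+06/1434.2 = 878.35 MPa
τ_max = K·τ₀ = 1.1185 × 878.35 = 982.43 MPa

982 MPa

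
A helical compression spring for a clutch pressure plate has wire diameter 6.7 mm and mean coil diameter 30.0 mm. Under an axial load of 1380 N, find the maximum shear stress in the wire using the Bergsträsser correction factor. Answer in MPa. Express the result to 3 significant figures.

Spring index C = D/d = 30.0/6.7 = 4.4776
K_B = (4C+2)/(4C−3) = 19.910/14.910 = 1.3353
τ₀ = 8FD/(πd³) = 8·1380·30.0/(π·6.7³) = 331200/944.87 = 350.52 MPa
τ_max = K·τ₀ = 1.3353 × 350.52 = 468.07 MPa

468 MPa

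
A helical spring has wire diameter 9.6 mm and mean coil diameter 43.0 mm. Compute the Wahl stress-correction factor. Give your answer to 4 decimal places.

1.3529

C = D/d = 43.0/9.6 = 4.4792
K_W = (4C−1)/(4C−4) + 0.615/C = 16.917/13.917 + 0.1373 = 1.3529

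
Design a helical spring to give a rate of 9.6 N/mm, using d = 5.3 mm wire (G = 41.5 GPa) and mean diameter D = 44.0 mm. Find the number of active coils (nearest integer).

5

N_a = Gd⁴/(8D³k) = (41.5×10³ × 5.3⁴)/(8 × 44.0³ × 9.6)
    = 3.27455e+07 / 6.54213e+06 = 5.005 → 5 coils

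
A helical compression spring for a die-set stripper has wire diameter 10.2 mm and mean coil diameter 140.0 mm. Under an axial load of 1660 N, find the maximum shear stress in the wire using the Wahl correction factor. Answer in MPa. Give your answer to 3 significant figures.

Spring index C = D/d = 140.0/10.2 = 13.7255
K_W = (4C−1)/(4C−4) + 0.615/C = 53.902/50.902 + 0.0448 = 1.1037
τ₀ = 8FD/(πd³) = 8·1660·140.0/(π·10.2³) = 1.8592e+06/3333.9 = 557.67 MPa
τ_max = K·τ₀ = 1.1037 × 557.67 = 615.52 MPa

616 MPa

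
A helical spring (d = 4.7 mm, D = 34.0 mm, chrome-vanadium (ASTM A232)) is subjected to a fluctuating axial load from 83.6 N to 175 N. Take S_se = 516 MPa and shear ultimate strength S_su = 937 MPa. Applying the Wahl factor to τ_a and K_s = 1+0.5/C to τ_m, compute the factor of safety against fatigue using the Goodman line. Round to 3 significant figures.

C = D/d = 34.0/4.7 = 7.2340; K_W = (4C−1)/(4C−4)+0.615/C = 1.2053; K_s = 1+0.5/C = 1.0691
F_a = (F_max−F_min)/2 = 45.7 N; F_m = (F_max+F_min)/2 = 129.3 N
τ_a = K_W·8F_aD/(πd³) = 1.2053 × 38.11 = 45.935 MPa
τ_m = K_s·8F_mD/(πd³) = 1.0691 × 107.83 = 115.28 MPa
Goodman: 1/n_f = τ_a/S_se + τ_m/S_su = 45.935/516 + 115.28/937 = 0.08902 + 0.12303 = 0.21205
n_f = 1/0.21205 = 4.716

4.72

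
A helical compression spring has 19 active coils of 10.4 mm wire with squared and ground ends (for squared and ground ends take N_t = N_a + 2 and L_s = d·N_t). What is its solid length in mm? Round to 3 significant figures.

218 mm

squared and ground ends: N_t = N_a + 2 = 19 + 2 = 21
L_s = d·N_t = 10.4 × 21 = 218.4 mm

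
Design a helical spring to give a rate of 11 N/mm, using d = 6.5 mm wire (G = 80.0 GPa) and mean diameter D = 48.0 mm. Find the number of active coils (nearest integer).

N_a = Gd⁴/(8D³k) = (80.0×10³ × 6.5⁴)/(8 × 48.0³ × 11)
    = 1.42805e+08 / 9.7321e+06 = 14.67 → 15 coils

15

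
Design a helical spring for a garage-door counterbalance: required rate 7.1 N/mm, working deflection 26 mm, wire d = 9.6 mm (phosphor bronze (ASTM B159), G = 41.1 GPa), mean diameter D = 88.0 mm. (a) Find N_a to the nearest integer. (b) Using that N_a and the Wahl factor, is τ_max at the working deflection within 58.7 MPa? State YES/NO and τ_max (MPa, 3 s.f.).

(a) 9 coils; (b) YES, τ_max = 54.3 MPa

N_a = Gd⁴/(8D³k) = (41.1×10³)(9.6⁴)/(8·88.0³·7.1) = 9.018 → N_a = 9
Actual rate k = Gd⁴/(8D³·9) = 7.1145 N/mm
Working load F = kδ = 7.1145·26 = 184.98 N
C = 88.0/9.6 = 9.1667; K_W = (4C−1)/(4C−4)+0.615/C = 1.1589
τ_max = K_W·8FD/(πd³) = 1.1589·46.852 = 54.298 MPa
τ_max ≤ 58.7 MPa → acceptable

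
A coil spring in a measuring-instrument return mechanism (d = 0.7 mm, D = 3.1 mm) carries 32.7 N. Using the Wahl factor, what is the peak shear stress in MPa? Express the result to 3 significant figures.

Spring index C = D/d = 3.1/0.7 = 4.4286
K_W = (4C−1)/(4C−4) + 0.615/C = 16.714/13.714 + 0.1389 = 1.3576
τ₀ = 8FD/(πd³) = 8·32.7·3.1/(π·0.7³) = 810.96/1.0776 = 752.58 MPa
τ_max = K·τ₀ = 1.3576 × 752.58 = 1021.7 MPa

1020 MPa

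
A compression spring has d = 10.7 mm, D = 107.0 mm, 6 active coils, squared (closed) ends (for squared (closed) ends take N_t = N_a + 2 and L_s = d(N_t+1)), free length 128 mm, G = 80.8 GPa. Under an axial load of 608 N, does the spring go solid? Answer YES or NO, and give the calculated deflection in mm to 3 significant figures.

YES, δ = 33.8 mm

k = Gd⁴/(8D³N_a) = (80.8×10³)(10.7⁴)/(8·107.0³·6) = 18.012 N/mm
N_t = 8; L_s = 10.7·9 = 96.3 mm; δ_solid = L₀ − L_s = 128 − 96.3 = 31.7 mm
δ = F/k = 608/18.012 = 33.756 mm
δ ≥ δ_solid → spring goes solid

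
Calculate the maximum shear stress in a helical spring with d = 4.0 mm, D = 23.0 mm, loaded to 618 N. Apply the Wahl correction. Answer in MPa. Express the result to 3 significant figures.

715 MPa

Spring index C = D/d = 23.0/4.0 = 5.7500
K_W = (4C−1)/(4C−4) + 0.615/C = 22.000/19.000 + 0.1070 = 1.2649
τ₀ = 8FD/(πd³) = 8·618·23.0/(π·4.0³) = 113712/201.06 = 565.56 MPa
τ_max = K·τ₀ = 1.2649 × 565.56 = 715.35 MPa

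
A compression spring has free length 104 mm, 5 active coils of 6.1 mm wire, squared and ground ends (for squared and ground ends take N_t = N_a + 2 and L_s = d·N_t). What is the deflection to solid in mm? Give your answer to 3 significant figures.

61.3 mm

N_t = 7; L_s = 6.1·7 = 42.7 mm
δ_solid = L₀ − L_s = 104 − 42.7 = 61.3 mm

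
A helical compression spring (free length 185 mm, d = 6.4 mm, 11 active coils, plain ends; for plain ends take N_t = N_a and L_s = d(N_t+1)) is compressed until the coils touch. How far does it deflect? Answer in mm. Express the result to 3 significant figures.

N_t = 11; L_s = 6.4·12 = 76.8 mm
δ_solid = L₀ − L_s = 185 − 76.8 = 108.2 mm

108 mm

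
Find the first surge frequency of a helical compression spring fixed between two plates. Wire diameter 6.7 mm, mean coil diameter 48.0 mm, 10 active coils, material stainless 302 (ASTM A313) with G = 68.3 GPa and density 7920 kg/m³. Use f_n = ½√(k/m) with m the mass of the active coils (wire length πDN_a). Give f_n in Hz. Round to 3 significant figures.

k = Gd⁴/(8D³N_a) = (68.3×10³)(6.7⁴)/(8·48.0³·10) = 15.556 N/mm = 15556 N/m
Wire length L = πDN_a = π·48.0·10 = 1508 mm
m = ρ·(πd²/4)·L = 7920 × 35.257×10⁻⁶ m² × 1.508 m = 0.42107 kg
f_n = ½√(k/m) = 0.5·√(15556/0.42107) = 0.5·√(36945) = 96.105 Hz

96.1 Hz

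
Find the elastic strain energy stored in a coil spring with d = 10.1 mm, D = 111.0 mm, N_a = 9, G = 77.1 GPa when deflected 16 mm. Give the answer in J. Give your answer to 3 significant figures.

k = Gd⁴/(8D³N_a) = (77.1×10³)(10.1⁴)/(8·111.0³·9) = 8.1478 N/mm
U = ½kδ² = 0.5 × 8.1478 × 16² = 1042.9 N·mm = 1.0429 J

1.04 J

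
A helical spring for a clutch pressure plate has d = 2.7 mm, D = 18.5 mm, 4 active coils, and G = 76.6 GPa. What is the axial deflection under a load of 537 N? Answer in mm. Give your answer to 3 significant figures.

26.7 mm

k = Gd⁴/(8D³N_a) = (76.6×10³)(2.7⁴)/(8·18.5³·4) = 20.092 N/mm
δ = F/k = 537 / 20.092 = 26.727 mm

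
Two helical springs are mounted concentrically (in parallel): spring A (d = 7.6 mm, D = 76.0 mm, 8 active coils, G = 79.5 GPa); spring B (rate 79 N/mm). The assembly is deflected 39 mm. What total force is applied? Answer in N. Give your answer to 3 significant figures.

3450 N

k_A = Gd⁴/(8D³N_a) = (79.5×10³)(7.6⁴)/(8·76.0³·8) = 9.4406 N/mm
Parallel: k_eq = 9.4406 + 79 = 88.441 N/mm
F = k_eq·δ = 88.441·39 = 3449.2 N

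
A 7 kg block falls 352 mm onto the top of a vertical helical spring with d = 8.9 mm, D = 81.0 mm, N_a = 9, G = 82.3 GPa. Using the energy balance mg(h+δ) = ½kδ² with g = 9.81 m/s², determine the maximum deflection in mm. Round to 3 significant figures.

65.2 mm

k = Gd⁴/(8D³N_a) = (82.3×10³)(8.9⁴)/(8·81.0³·9) = 13.495 N/mm
W = mg = 7 × 9.81 = 68.67 N
½kδ² − Wδ − Wh = 0 → δ = (W + √(W² + 2kWh))/k
δ = (68.67 + √(4715.6 + 652397))/13.495 = (68.67 + 810.62)/13.495 = 65.157 mm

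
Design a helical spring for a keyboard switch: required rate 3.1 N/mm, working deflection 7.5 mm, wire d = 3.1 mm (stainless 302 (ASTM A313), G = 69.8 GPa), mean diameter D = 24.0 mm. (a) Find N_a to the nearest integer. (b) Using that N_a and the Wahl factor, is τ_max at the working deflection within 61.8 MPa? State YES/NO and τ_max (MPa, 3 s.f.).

(a) 19 coils; (b) YES, τ_max = 56.2 MPa

N_a = Gd⁴/(8D³k) = (69.8×10³)(3.1⁴)/(8·24.0³·3.1) = 18.8 → N_a = 19
Actual rate k = Gd⁴/(8D³·19) = 3.0678 N/mm
Working load F = kδ = 3.0678·7.5 = 23.008 N
C = 24.0/3.1 = 7.7419; K_W = (4C−1)/(4C−4)+0.615/C = 1.1907
τ_max = K_W·8FD/(πd³) = 1.1907·47.201 = 56.202 MPa
τ_max ≤ 61.8 MPa → acceptable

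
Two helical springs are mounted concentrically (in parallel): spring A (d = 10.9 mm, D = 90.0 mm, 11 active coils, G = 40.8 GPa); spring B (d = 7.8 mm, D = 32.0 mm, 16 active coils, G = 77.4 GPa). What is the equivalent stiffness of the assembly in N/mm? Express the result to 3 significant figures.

k_A = Gd⁴/(8D³N_a) = (40.8×10³)(10.9⁴)/(8·90.0³·11) = 8.9775 N/mm
k_B = Gd⁴/(8D³N_a) = (77.4×10³)(7.8⁴)/(8·32.0³·16) = 68.306 N/mm
Parallel: k_eq = 8.9775 + 68.306 = 77.284 N/mm

77.3 N/mm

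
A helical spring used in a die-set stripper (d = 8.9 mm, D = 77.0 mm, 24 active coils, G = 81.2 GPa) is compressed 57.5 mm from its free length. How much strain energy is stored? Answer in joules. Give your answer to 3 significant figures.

k = Gd⁴/(8D³N_a) = (81.2×10³)(8.9⁴)/(8·77.0³·24) = 5.8122 N/mm
U = ½kδ² = 0.5 × 5.8122 × 57.5² = 9608.3 N·mm = 9.6083 J

9.61 J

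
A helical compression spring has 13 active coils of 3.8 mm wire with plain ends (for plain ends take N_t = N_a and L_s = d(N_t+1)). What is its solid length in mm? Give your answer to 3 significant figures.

53.2 mm

plain ends: N_t = N_a = 13
L_s = d·(N_t+1) = 3.8 × 14 = 53.2 mm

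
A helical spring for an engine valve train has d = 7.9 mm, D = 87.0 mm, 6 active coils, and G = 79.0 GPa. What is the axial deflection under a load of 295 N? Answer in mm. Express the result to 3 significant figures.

30.3 mm

k = Gd⁴/(8D³N_a) = (79.0×10³)(7.9⁴)/(8·87.0³·6) = 9.735 N/mm
δ = F/k = 295 / 9.735 = 30.303 mm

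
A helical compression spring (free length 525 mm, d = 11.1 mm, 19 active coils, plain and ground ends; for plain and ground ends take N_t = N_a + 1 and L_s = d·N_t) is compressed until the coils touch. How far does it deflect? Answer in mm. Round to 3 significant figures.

N_t = 20; L_s = 11.1·20 = 222 mm
δ_solid = L₀ − L_s = 525 − 222 = 303 mm

303 mm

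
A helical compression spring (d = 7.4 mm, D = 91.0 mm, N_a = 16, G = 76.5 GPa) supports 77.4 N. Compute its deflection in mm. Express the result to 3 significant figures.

k = Gd⁴/(8D³N_a) = (76.5×10³)(7.4⁴)/(8·91.0³·16) = 2.3782 N/mm
δ = F/k = 77.4 / 2.3782 = 32.545 mm

32.5 mm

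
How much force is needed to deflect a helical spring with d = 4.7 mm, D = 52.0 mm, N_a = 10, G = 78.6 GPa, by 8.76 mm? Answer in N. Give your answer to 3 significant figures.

29.9 N

k = Gd⁴/(8D³N_a) = (78.6×10³)(4.7⁴)/(8·52.0³·10) = 3.4097 N/mm
F = k·δ = 3.4097 × 8.76 = 29.869 N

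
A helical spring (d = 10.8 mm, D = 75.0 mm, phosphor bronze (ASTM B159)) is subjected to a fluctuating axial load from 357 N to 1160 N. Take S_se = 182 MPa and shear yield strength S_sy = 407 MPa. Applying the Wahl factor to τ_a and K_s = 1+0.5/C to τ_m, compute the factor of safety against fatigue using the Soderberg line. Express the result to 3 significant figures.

C = D/d = 75.0/10.8 = 6.9444; K_W = (4C−1)/(4C−4)+0.615/C = 1.2147; K_s = 1+0.5/C = 1.0720
F_a = (F_max−F_min)/2 = 401.5 N; F_m = (F_max+F_min)/2 = 758.5 N
τ_a = K_W·8F_aD/(πd³) = 1.2147 × 60.872 = 73.943 MPa
τ_m = K_s·8F_mD/(πd³) = 1.0720 × 115 = 123.28 MPa
Soderberg: 1/n_f = τ_a/S_se + τ_m/S_sy = 73.943/182 + 123.28/407 = 0.40628 + 0.30289 = 0.70917
n_f = 1/0.70917 = 1.41

1.41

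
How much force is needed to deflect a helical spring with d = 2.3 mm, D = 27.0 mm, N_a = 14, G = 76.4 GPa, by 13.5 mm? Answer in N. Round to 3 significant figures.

13.1 N

k = Gd⁴/(8D³N_a) = (76.4×10³)(2.3⁴)/(8·27.0³·14) = 0.96983 N/mm
F = k·δ = 0.96983 × 13.5 = 13.093 N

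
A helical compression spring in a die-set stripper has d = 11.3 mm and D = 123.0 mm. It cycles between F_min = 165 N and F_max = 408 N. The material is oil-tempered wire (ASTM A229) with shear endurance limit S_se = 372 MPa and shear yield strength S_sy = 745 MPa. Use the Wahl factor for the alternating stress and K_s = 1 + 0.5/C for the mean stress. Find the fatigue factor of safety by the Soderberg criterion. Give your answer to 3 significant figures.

C = D/d = 123.0/11.3 = 10.8850; K_W = (4C−1)/(4C−4)+0.615/C = 1.1324; K_s = 1+0.5/C = 1.0459
F_a = (F_max−F_min)/2 = 121.5 N; F_m = (F_max+F_min)/2 = 286.5 N
τ_a = K_W·8F_aD/(πd³) = 1.1324 × 26.375 = 29.866 MPa
τ_m = K_s·8F_mD/(πd³) = 1.0459 × 62.192 = 65.049 MPa
Soderberg: 1/n_f = τ_a/S_se + τ_m/S_sy = 29.866/372 + 65.049/745 = 0.08028 + 0.08731 = 0.1676
n_f = 1/0.1676 = 5.967

5.97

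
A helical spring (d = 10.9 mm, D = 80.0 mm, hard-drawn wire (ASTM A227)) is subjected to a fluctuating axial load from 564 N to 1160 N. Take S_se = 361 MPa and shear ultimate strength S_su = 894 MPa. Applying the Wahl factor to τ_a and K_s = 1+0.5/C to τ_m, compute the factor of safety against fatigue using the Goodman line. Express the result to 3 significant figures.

C = D/d = 80.0/10.9 = 7.3394; K_W = (4C−1)/(4C−4)+0.615/C = 1.2021; K_s = 1+0.5/C = 1.0681
F_a = (F_max−F_min)/2 = 298 N; F_m = (F_max+F_min)/2 = 862 N
τ_a = K_W·8F_aD/(πd³) = 1.2021 × 46.878 = 56.352 MPa
τ_m = K_s·8F_mD/(πd³) = 1.0681 × 135.6 = 144.84 MPa
Goodman: 1/n_f = τ_a/S_se + τ_m/S_su = 56.352/361 + 144.84/894 = 0.15610 + 0.16201 = 0.31811
n_f = 1/0.31811 = 3.144

3.14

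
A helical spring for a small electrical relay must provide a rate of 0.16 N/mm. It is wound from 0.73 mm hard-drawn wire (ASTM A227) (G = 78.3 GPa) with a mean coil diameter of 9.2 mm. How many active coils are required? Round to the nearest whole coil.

N_a = Gd⁴/(8D³k) = (78.3×10³ × 0.73⁴)/(8 × 9.2³ × 0.16)
    = 22235.8 / 996.721 = 22.31 → 22 coils

22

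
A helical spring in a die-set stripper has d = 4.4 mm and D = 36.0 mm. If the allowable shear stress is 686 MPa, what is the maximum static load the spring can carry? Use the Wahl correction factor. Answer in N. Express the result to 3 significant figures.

C = D/d = 36.0/4.4 = 8.1818
K_W = (4C−1)/(4C−4) + 0.615/C = 31.727/28.727 + 0.0752 = 1.1796
τ_max = K·8FD/(πd³) → F_max = τ_allow·πd³/(8DK)
F_max = 686·π·4.4³/(8·36.0·1.1796) = 1.8358e+05/339.72 = 540.39 N

540 N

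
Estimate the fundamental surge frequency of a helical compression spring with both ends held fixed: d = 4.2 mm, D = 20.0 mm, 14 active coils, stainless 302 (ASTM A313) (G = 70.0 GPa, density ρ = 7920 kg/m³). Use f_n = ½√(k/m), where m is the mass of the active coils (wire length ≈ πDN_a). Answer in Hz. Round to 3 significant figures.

251 Hz

k = Gd⁴/(8D³N_a) = (70.0×10³)(4.2⁴)/(8·20.0³·14) = 24.31 N/mm = 24310 N/m
Wire length L = πDN_a = π·20.0·14 = 879.65 mm
m = ρ·(πd²/4)·L = 7920 × 13.854×10⁻⁶ m² × 0.87965 m = 0.096521 kg
f_n = ½√(k/m) = 0.5·√(24310/0.096521) = 0.5·√(2.5186e+05) = 250.93 Hz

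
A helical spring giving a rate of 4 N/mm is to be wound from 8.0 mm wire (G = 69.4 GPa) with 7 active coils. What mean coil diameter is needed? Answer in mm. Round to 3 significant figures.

108 mm

D = (Gd⁴/(8N_a·k))^(1/3) = (69.4×10³·8.0⁴/(8·7·4))^(1/3)
  = (1.26903e+06)^(1/3) = 108.2656 mm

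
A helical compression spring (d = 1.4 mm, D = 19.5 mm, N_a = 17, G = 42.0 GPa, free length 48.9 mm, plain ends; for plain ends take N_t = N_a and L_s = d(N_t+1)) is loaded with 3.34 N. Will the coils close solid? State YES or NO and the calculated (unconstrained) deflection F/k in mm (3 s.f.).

k = Gd⁴/(8D³N_a) = (42.0×10³)(1.4⁴)/(8·19.5³·17) = 0.16 N/mm
N_t = 17; L_s = 1.4·18 = 25.2 mm; δ_solid = L₀ − L_s = 48.9 − 25.2 = 23.7 mm
δ = F/k = 3.34/0.16 = 20.875 mm
δ < δ_solid → spring does not go solid

NO, δ = 20.9 mm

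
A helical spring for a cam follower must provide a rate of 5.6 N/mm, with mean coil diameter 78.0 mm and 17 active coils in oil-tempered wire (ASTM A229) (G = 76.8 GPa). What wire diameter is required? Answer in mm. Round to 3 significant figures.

d = (8D³N_a·k / G)^(1/4) = (8·78.0³·17·5.6 / (76.8×10³))^0.25
  = (4706)^0.25 = 8.2825 mm

8.28 mm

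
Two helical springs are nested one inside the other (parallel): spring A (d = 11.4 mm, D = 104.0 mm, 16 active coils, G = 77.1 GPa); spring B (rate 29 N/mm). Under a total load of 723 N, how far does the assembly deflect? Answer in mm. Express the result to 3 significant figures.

k_A = Gd⁴/(8D³N_a) = (77.1×10³)(11.4⁴)/(8·104.0³·16) = 9.0441 N/mm
Parallel: k_eq = 9.0441 + 29 = 38.044 N/mm
δ = F/k_eq = 723/38.044 = 19.004 mm

19.0 mm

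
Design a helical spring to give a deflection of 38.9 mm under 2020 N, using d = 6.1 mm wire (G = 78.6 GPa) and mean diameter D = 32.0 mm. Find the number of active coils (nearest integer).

8

Required rate k = F/δ = 2020/38.9 = 51.928 N/mm
N_a = Gd⁴/(8D³k) = (78.6×10³ × 6.1⁴)/(8 × 32.0³ × 51.928)
    = 1.08828e+08 / 1.36126e+07 = 7.995 → 8 coils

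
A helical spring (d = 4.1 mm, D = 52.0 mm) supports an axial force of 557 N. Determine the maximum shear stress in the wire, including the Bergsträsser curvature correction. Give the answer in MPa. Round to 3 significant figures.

1180 MPa

Spring index C = D/d = 52.0/4.1 = 12.6829
K_B = (4C+2)/(4C−3) = 52.732/47.732 = 1.1048
τ₀ = 8FD/(πd³) = 8·557·52.0/(π·4.1³) = 231712/216.52 = 1070.2 MPa
τ_max = K·τ₀ = 1.1048 × 1070.2 = 1182.3 MPa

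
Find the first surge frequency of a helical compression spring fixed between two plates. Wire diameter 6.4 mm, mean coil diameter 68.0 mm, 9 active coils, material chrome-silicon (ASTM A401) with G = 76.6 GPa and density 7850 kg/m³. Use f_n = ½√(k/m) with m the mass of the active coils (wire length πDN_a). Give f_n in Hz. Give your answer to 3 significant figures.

k = Gd⁴/(8D³N_a) = (76.6×10³)(6.4⁴)/(8·68.0³·9) = 5.6766 N/mm = 5676.6 N/m
Wire length L = πDN_a = π·68.0·9 = 1922.7 mm
m = ρ·(πd²/4)·L = 7850 × 32.17×10⁻⁶ m² × 1.9227 m = 0.48554 kg
f_n = ½√(k/m) = 0.5·√(5676.6/0.48554) = 0.5·√(11691) = 54.064 Hz

54.1 Hz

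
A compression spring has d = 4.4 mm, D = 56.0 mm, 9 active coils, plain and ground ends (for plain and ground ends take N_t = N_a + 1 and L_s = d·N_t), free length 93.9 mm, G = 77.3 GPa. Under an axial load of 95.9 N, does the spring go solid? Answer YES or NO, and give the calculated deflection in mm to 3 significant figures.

k = Gd⁴/(8D³N_a) = (77.3×10³)(4.4⁴)/(8·56.0³·9) = 2.2914 N/mm
N_t = 10; L_s = 4.4·10 = 44 mm; δ_solid = L₀ − L_s = 93.9 − 44 = 49.9 mm
δ = F/k = 95.9/2.2914 = 41.853 mm
δ < δ_solid → spring does not go solid

NO, δ = 41.9 mm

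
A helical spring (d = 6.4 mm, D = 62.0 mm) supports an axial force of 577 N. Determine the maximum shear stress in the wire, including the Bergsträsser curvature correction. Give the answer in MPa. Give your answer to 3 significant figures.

Spring index C = D/d = 62.0/6.4 = 9.6875
K_B = (4C+2)/(4C−3) = 40.750/35.750 = 1.1399
τ₀ = 8FD/(πd³) = 8·577·62.0/(π·6.4³) = 286192/823.55 = 347.51 MPa
τ_max = K·τ₀ = 1.1399 × 347.51 = 396.11 MPa

396 MPa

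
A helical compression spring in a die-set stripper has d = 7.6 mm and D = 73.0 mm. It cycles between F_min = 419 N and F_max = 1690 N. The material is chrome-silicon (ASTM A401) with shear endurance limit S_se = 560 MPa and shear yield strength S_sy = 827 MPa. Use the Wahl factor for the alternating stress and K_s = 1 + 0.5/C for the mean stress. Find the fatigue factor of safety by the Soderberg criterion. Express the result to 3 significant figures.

0.892

C = D/d = 73.0/7.6 = 9.6053; K_W = (4C−1)/(4C−4)+0.615/C = 1.1512; K_s = 1+0.5/C = 1.0521
F_a = (F_max−F_min)/2 = 635.5 N; F_m = (F_max+F_min)/2 = 1054.5 N
τ_a = K_W·8F_aD/(πd³) = 1.1512 × 269.11 = 309.8 MPa
τ_m = K_s·8F_mD/(πd³) = 1.0521 × 446.55 = 469.79 MPa
Soderberg: 1/n_f = τ_a/S_se + τ_m/S_sy = 309.8/560 + 469.79/827 = 0.55322 + 0.56807 = 1.1213
n_f = 1/1.1213 = 0.8918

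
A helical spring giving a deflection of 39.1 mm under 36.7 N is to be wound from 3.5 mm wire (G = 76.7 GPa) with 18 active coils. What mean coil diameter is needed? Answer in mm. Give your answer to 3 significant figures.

Required rate k = F/δ = 36.7/39.1 = 0.93862 N/mm
D = (Gd⁴/(8N_a·k))^(1/3) = (76.7×10³·3.5⁴/(8·18·0.93862))^(1/3)
  = (85156.1)^(1/3) = 43.9952 mm

44.0 mm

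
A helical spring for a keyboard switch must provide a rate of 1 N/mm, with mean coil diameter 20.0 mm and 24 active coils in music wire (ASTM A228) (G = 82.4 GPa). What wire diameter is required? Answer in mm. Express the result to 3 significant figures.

2.08 mm

d = (8D³N_a·k / G)^(1/4) = (8·20.0³·24·1 / (82.4×10³))^0.25
  = (18.641)^0.25 = 2.0779 mm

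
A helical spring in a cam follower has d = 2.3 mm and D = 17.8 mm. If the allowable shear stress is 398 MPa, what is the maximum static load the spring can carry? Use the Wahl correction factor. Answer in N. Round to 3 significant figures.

89.7 N

C = D/d = 17.8/2.3 = 7.7391
K_W = (4C−1)/(4C−4) + 0.615/C = 29.957/26.957 + 0.0795 = 1.1908
τ_max = K·8FD/(πd³) → F_max = τ_allow·πd³/(8DK)
F_max = 398·π·2.3³/(8·17.8·1.1908) = 15213/169.56 = 89.719 N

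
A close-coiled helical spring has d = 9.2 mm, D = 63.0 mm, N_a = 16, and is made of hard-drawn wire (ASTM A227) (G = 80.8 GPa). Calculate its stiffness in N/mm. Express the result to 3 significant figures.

18.1 N/mm

k = Gd⁴/(8D³N_a) = (80.8×10³ × 9.2⁴) / (8 × 63.0³ × 16)
  = 5.78846e+08 / 3.2006e+07 = 18.086 N/mm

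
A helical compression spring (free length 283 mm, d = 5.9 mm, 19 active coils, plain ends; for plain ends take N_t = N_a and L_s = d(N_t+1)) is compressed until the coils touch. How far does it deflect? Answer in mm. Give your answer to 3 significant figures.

165 mm

N_t = 19; L_s = 5.9·20 = 118 mm
δ_solid = L₀ − L_s = 283 − 118 = 165 mm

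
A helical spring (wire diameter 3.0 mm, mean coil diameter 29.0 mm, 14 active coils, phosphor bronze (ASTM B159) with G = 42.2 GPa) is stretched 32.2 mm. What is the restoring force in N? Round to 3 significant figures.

k = Gd⁴/(8D³N_a) = (42.2×10³)(3.0⁴)/(8·29.0³·14) = 1.2514 N/mm
F = k·δ = 1.2514 × 32.2 = 40.294 N

40.3 N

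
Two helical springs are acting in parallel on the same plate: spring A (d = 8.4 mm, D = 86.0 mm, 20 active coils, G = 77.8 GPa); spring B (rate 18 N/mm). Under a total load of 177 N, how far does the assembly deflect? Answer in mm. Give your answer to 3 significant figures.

8.12 mm

k_A = Gd⁴/(8D³N_a) = (77.8×10³)(8.4⁴)/(8·86.0³·20) = 3.8061 N/mm
Parallel: k_eq = 3.8061 + 18 = 21.806 N/mm
δ = F/k_eq = 177/21.806 = 8.117 mm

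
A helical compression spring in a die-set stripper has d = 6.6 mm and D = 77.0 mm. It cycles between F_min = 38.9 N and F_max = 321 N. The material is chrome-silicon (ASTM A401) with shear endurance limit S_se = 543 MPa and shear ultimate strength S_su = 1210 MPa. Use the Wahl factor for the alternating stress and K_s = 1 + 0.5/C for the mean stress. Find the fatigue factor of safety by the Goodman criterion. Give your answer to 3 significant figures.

3.28

C = D/d = 77.0/6.6 = 11.6667; K_W = (4C−1)/(4C−4)+0.615/C = 1.1230; K_s = 1+0.5/C = 1.0429
F_a = (F_max−F_min)/2 = 141.05 N; F_m = (F_max+F_min)/2 = 179.95 N
τ_a = K_W·8F_aD/(πd³) = 1.1230 × 96.199 = 108.03 MPa
τ_m = K_s·8F_mD/(πd³) = 1.0429 × 122.73 = 127.99 MPa
Goodman: 1/n_f = τ_a/S_se + τ_m/S_su = 108.03/543 + 127.99/1210 = 0.19896 + 0.10578 = 0.30474
n_f = 1/0.30474 = 3.282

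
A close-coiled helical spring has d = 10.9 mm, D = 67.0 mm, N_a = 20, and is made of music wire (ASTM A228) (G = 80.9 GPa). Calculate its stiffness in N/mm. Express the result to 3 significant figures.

23.7 N/mm

k = Gd⁴/(8D³N_a) = (80.9×10³ × 10.9⁴) / (8 × 67.0³ × 20)
  = 1.14197e+09 / 4.81221e+07 = 23.731 N/mm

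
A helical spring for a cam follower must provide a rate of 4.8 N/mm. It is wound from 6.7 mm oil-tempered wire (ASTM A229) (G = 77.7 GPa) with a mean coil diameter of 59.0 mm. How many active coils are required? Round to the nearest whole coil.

20

N_a = Gd⁴/(8D³k) = (77.7×10³ × 6.7⁴)/(8 × 59.0³ × 4.8)
    = 1.56574e+08 / 7.88655e+06 = 19.85 → 20 coils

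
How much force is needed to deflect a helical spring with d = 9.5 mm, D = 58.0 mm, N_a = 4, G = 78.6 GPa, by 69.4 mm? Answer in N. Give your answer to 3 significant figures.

k = Gd⁴/(8D³N_a) = (78.6×10³)(9.5⁴)/(8·58.0³·4) = 102.54 N/mm
F = k·δ = 102.54 × 69.4 = 7116.1 N

7120 N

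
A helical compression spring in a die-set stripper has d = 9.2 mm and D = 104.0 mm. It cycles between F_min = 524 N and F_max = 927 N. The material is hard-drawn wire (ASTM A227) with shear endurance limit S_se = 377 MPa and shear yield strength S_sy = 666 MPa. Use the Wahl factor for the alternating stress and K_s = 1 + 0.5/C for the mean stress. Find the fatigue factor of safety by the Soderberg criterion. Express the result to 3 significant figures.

1.69

C = D/d = 104.0/9.2 = 11.3043; K_W = (4C−1)/(4C−4)+0.615/C = 1.1272; K_s = 1+0.5/C = 1.0442
F_a = (F_max−F_min)/2 = 201.5 N; F_m = (F_max+F_min)/2 = 725.5 N
τ_a = K_W·8F_aD/(πd³) = 1.1272 × 68.531 = 77.247 MPa
τ_m = K_s·8F_mD/(πd³) = 1.0442 × 246.74 = 257.66 MPa
Soderberg: 1/n_f = τ_a/S_se + τ_m/S_sy = 77.247/377 + 257.66/666 = 0.20490 + 0.38687 = 0.59177
n_f = 1/0.59177 = 1.69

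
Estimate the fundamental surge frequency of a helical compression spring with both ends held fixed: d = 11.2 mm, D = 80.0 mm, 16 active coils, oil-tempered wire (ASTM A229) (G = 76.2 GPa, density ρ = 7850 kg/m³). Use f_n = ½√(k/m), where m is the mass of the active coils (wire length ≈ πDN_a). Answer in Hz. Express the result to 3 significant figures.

k = Gd⁴/(8D³N_a) = (76.2×10³)(11.2⁴)/(8·80.0³·16) = 18.296 N/mm = 18296 N/m
Wire length L = πDN_a = π·80.0·16 = 4021.2 mm
m = ρ·(πd²/4)·L = 7850 × 98.52×10⁻⁶ m² × 4.0212 m = 3.11 kg
f_n = ½√(k/m) = 0.5·√(18296/3.11) = 0.5·√(5882.9) = 38.35 Hz

38.4 Hz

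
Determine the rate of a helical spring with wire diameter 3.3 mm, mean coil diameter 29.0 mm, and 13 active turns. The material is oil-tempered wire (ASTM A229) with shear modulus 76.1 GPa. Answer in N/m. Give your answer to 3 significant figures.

3560 N/m

k = Gd⁴/(8D³N_a) = (76.1×10³ × 3.3⁴) / (8 × 29.0³ × 13)
  = 9.02486e+06 / 2.53646e+06 = 3.5581 N/mm = 3558.1 N/m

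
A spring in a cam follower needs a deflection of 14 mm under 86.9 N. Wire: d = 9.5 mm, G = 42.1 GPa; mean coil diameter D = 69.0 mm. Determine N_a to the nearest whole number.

Required rate k = F/δ = 86.9/14 = 6.2071 N/mm
N_a = Gd⁴/(8D³k) = (42.1×10³ × 9.5⁴)/(8 × 69.0³ × 6.2071)
    = 3.42907e+08 / 1.63128e+07 = 21.02 → 21 coils

21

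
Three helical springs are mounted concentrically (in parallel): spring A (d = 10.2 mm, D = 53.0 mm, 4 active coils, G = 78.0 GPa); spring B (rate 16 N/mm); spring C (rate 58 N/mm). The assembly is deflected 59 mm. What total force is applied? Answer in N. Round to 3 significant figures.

14800 N

k_A = Gd⁴/(8D³N_a) = (78.0×10³)(10.2⁴)/(8·53.0³·4) = 177.22 N/mm
Parallel: k_eq = 177.22 + 16 + 58 = 251.22 N/mm
F = k_eq·δ = 251.22·59 = 14822 N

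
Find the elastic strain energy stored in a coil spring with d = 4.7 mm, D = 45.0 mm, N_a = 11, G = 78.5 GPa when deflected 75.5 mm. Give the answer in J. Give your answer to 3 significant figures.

k = Gd⁴/(8D³N_a) = (78.5×10³)(4.7⁴)/(8·45.0³·11) = 4.7768 N/mm
U = ½kδ² = 0.5 × 4.7768 × 75.5² = 13615 N·mm = 13.615 J

13.6 J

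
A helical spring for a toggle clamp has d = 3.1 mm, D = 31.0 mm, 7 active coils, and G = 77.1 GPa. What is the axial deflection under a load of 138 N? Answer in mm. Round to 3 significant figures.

k = Gd⁴/(8D³N_a) = (77.1×10³)(3.1⁴)/(8·31.0³·7) = 4.268 N/mm
δ = F/k = 138 / 4.268 = 32.333 mm

32.3 mm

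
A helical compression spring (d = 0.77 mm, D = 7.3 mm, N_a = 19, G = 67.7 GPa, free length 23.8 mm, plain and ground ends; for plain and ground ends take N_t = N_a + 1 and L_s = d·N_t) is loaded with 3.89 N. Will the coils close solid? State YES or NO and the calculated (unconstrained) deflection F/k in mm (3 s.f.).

k = Gd⁴/(8D³N_a) = (67.7×10³)(0.77⁴)/(8·7.3³·19) = 0.40248 N/mm
N_t = 20; L_s = 0.77·20 = 15.4 mm; δ_solid = L₀ − L_s = 23.8 − 15.4 = 8.4 mm
δ = F/k = 3.89/0.40248 = 9.6652 mm
δ ≥ δ_solid → spring goes solid

YES, δ = 9.67 mm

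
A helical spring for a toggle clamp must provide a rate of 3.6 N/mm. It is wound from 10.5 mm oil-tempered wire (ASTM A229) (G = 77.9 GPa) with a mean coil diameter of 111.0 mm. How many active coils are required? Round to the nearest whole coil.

N_a = Gd⁴/(8D³k) = (77.9×10³ × 10.5⁴)/(8 × 111.0³ × 3.6)
    = 9.46879e+08 / 3.93878e+07 = 24.04 → 24 coils

24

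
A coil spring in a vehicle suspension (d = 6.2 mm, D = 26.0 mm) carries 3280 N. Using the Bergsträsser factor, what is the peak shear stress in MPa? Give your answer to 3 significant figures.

Spring index C = D/d = 26.0/6.2 = 4.1935
K_B = (4C+2)/(4C−3) = 18.774/13.774 = 1.3630
τ₀ = 8FD/(πd³) = 8·3280·26.0/(π·6.2³) = 682240/748.73 = 911.2 MPa
τ_max = K·τ₀ = 1.3630 × 911.2 = 1242 MPa

1240 MPa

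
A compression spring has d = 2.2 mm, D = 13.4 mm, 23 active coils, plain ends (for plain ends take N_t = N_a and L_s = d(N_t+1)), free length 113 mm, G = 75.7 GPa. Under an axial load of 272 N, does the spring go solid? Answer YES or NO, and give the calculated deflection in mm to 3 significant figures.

YES, δ = 67.9 mm

k = Gd⁴/(8D³N_a) = (75.7×10³)(2.2⁴)/(8·13.4³·23) = 4.0055 N/mm
N_t = 23; L_s = 2.2·24 = 52.8 mm; δ_solid = L₀ − L_s = 113 − 52.8 = 60.2 mm
δ = F/k = 272/4.0055 = 67.907 mm
δ ≥ δ_solid → spring goes solid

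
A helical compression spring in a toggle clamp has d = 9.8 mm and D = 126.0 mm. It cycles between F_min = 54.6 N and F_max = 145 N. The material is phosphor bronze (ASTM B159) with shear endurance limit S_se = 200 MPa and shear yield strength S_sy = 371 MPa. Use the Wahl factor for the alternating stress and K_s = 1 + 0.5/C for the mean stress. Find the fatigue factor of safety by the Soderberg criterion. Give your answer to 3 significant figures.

C = D/d = 126.0/9.8 = 12.8571; K_W = (4C−1)/(4C−4)+0.615/C = 1.1111; K_s = 1+0.5/C = 1.0389
F_a = (F_max−F_min)/2 = 45.2 N; F_m = (F_max+F_min)/2 = 99.8 N
τ_a = K_W·8F_aD/(πd³) = 1.1111 × 15.409 = 17.121 MPa
τ_m = K_s·8F_mD/(πd³) = 1.0389 × 34.022 = 35.345 MPa
Soderberg: 1/n_f = τ_a/S_se + τ_m/S_sy = 17.121/200 + 35.345/371 = 0.08560 + 0.09527 = 0.18087
n_f = 1/0.18087 = 5.529

5.53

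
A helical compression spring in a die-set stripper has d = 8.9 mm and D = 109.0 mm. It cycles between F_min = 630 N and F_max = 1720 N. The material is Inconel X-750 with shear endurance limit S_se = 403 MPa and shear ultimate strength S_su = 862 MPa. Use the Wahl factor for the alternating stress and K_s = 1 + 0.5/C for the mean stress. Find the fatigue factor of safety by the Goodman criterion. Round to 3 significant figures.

C = D/d = 109.0/8.9 = 12.2472; K_W = (4C−1)/(4C−4)+0.615/C = 1.1169; K_s = 1+0.5/C = 1.0408
F_a = (F_max−F_min)/2 = 545 N; F_m = (F_max+F_min)/2 = 1175 N
τ_a = K_W·8F_aD/(πd³) = 1.1169 × 214.58 = 239.67 MPa
τ_m = K_s·8F_mD/(πd³) = 1.0408 × 462.63 = 481.52 MPa
Goodman: 1/n_f = τ_a/S_se + τ_m/S_su = 239.67/403 + 481.52/862 = 0.59471 + 0.55861 = 1.1533
n_f = 1/1.1533 = 0.8671

0.867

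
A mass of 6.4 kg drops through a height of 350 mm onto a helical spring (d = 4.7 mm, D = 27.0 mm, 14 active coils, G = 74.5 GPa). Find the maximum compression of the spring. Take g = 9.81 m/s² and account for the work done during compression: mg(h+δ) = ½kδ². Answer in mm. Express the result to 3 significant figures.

55.6 mm

k = Gd⁴/(8D³N_a) = (74.5×10³)(4.7⁴)/(8·27.0³·14) = 16.491 N/mm
W = mg = 6.4 × 9.81 = 62.784 N
½kδ² − Wδ − Wh = 0 → δ = (W + √(W² + 2kWh))/k
δ = (62.784 + √(3941.8 + 724745))/16.491 = (62.784 + 853.63)/16.491 = 55.572 mm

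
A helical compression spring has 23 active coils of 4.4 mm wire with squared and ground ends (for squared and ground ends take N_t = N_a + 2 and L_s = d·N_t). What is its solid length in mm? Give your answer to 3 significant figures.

110 mm

squared and ground ends: N_t = N_a + 2 = 23 + 2 = 25
L_s = d·N_t = 4.4 × 25 = 110 mm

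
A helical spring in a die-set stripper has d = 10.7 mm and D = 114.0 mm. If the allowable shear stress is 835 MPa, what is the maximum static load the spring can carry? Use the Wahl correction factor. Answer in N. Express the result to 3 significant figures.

3100 N

C = D/d = 114.0/10.7 = 10.6542
K_W = (4C−1)/(4C−4) + 0.615/C = 41.617/38.617 + 0.0577 = 1.1354
τ_max = K·8FD/(πd³) → F_max = τ_allow·πd³/(8DK)
F_max = 835·π·10.7³/(8·114.0·1.1354) = 3.2136e+06/1035.5 = 3103.4 N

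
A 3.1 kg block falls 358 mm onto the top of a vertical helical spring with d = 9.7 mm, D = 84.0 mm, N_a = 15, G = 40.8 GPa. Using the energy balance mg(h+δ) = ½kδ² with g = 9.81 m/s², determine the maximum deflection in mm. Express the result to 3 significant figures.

k = Gd⁴/(8D³N_a) = (40.8×10³)(9.7⁴)/(8·84.0³·15) = 5.0784 N/mm
W = mg = 3.1 × 9.81 = 30.411 N
½kδ² − Wδ − Wh = 0 → δ = (W + √(W² + 2kWh))/k
δ = (30.411 + √(924.83 + 110579))/5.0784 = (30.411 + 333.92)/5.0784 = 71.741 mm

71.7 mm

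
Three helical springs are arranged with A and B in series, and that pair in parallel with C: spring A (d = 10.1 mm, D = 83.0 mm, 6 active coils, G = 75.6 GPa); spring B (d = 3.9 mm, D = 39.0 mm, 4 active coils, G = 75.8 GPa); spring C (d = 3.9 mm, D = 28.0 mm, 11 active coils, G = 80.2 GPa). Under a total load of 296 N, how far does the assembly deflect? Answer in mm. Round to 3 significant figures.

17.8 mm

k_A = Gd⁴/(8D³N_a) = (75.6×10³)(10.1⁴)/(8·83.0³·6) = 28.664 N/mm
k_B = Gd⁴/(8D³N_a) = (75.8×10³)(3.9⁴)/(8·39.0³·4) = 9.2381 N/mm
k_C = Gd⁴/(8D³N_a) = (80.2×10³)(3.9⁴)/(8·28.0³·11) = 9.6045 N/mm
Springs A,B series: k_AB = 1/(1/28.664+1/9.2381) = 6.9864 N/mm; parallel with C: k_eq = 6.9864+9.6045 = 16.591 N/mm
δ = F/k_eq = 296/16.591 = 17.841 mm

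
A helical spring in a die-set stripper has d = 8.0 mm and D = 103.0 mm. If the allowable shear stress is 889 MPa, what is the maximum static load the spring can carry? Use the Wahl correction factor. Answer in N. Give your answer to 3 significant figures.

1560 N

C = D/d = 103.0/8.0 = 12.8750
K_W = (4C−1)/(4C−4) + 0.615/C = 50.500/47.500 + 0.0478 = 1.1109
τ_max = K·8FD/(πd³) → F_max = τ_allow·πd³/(8DK)
F_max = 889·π·8.0³/(8·103.0·1.1109) = 1.43e+06/915.4 = 1562.1 N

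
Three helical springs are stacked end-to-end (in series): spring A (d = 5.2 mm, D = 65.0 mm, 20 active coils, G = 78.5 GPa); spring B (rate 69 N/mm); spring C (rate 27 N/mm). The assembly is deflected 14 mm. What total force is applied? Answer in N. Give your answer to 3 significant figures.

k_A = Gd⁴/(8D³N_a) = (78.5×10³)(5.2⁴)/(8·65.0³·20) = 1.3062 N/mm
Series: 1/k_eq = 1/1.3062 + 1/69 + 1/27 = 0.81709; k_eq = 1.2239 N/mm
F = k_eq·δ = 1.2239·14 = 17.134 N

17.1 N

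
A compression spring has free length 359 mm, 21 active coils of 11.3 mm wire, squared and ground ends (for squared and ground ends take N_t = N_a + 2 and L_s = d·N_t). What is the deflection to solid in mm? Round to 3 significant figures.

99.1 mm

N_t = 23; L_s = 11.3·23 = 259.9 mm
δ_solid = L₀ − L_s = 359 − 259.9 = 99.1 mm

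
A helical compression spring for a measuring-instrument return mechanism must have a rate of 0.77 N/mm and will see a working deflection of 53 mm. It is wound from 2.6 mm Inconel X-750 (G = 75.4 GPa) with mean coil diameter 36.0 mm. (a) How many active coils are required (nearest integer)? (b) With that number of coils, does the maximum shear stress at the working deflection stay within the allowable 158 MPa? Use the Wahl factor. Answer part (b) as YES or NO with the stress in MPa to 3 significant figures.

N_a = Gd⁴/(8D³k) = (75.4×10³)(2.6⁴)/(8·36.0³·0.77) = 11.99 → N_a = 12
Actual rate k = Gd⁴/(8D³·12) = 0.76928 N/mm
Working load F = kδ = 0.76928·53 = 40.772 N
C = 36.0/2.6 = 13.8462; K_W = (4C−1)/(4C−4)+0.615/C = 1.1028
τ_max = K_W·8FD/(πd³) = 1.1028·212.66 = 234.52 MPa
τ_max > 158 MPa → exceeds allowable

(a) 12 coils; (b) NO, τ_max = 235 MPa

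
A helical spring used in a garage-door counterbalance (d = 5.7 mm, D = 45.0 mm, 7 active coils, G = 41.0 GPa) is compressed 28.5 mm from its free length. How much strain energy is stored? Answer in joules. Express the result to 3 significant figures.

k = Gd⁴/(8D³N_a) = (41.0×10³)(5.7⁴)/(8·45.0³·7) = 8.4812 N/mm
U = ½kδ² = 0.5 × 8.4812 × 28.5² = 3444.4 N·mm = 3.4444 J

3.44 J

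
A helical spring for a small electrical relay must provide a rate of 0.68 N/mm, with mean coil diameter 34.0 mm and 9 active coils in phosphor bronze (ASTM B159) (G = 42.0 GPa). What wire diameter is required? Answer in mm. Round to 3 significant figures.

2.60 mm

d = (8D³N_a·k / G)^(1/4) = (8·34.0³·9·0.68 / (42.0×10³))^0.25
  = (45.817)^0.25 = 2.6017 mm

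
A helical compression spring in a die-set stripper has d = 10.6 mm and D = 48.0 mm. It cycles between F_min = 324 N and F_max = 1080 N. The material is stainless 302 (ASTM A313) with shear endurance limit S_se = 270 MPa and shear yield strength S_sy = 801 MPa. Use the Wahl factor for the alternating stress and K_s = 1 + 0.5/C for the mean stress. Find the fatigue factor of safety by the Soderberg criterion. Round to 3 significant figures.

C = D/d = 48.0/10.6 = 4.5283; K_W = (4C−1)/(4C−4)+0.615/C = 1.3484; K_s = 1+0.5/C = 1.1104
F_a = (F_max−F_min)/2 = 378 N; F_m = (F_max+F_min)/2 = 702 N
τ_a = K_W·8F_aD/(πd³) = 1.3484 × 38.793 = 52.308 MPa
τ_m = K_s·8F_mD/(πd³) = 1.1104 × 72.045 = 79.999 MPa
Soderberg: 1/n_f = τ_a/S_se + τ_m/S_sy = 52.308/270 + 79.999/801 = 0.19373 + 0.09987 = 0.29361
n_f = 1/0.29361 = 3.406

3.41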